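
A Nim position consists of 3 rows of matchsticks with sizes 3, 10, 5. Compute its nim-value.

Nim-sum: 3 XOR 10 XOR 5 = 12.

12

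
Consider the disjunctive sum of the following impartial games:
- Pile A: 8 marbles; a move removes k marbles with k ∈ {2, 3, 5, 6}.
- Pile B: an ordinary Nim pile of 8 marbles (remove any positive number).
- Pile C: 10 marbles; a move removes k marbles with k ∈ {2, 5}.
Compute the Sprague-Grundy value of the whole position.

For pile A, compute g(0), g(1), … with moves {2, 3, 5, 6}:
k:     0  1  2  3  4  5  6  7  8
g(k):  0  0  1  1  2  2  3  3  0
So g(8) = 0.
Pile B is a plain Nim pile of size 8, so its Grundy value is 8.
Grundy values for pile C (subtraction set {2, 5}):
g(0) = mex{} = 0
g(1) = mex{} = 0
g(2) = mex{0} = 1
g(3) = mex{0} = 1
g(4) = mex{1} = 0
g(5) = mex{0,1} = 2
g(6) = mex{0} = 1
g(7) = mex{1,2} = 0
g(8) = mex{1} = 0
g(9) = mex{0} = 1
g(10) = mex{0,2} = 1
So g(10) = 1.
The value of a disjunctive sum is the nim-sum of the parts.
Combined value = 0 XOR 8 XOR 1 = 9.

9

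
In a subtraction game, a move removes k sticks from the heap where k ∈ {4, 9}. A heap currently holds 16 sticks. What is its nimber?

0

Grundy values for subtraction set {4, 9}:
k:     0  1  2  3  4  5  6  7  8  9 10 11 12 13 14 15 16
g(k):  0  0  0  0  1  1  1  1  0  2  2  2  1  0  0  0  0
So g(16) = 0.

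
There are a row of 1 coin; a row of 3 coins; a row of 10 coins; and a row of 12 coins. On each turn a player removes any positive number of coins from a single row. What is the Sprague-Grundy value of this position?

4

Nim-sum: 1 XOR 3 XOR 10 XOR 12 = 4.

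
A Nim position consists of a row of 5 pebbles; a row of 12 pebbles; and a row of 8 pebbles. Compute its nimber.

Write each in binary and XOR column by column:
  0101  (5)
  1100  (12)
  1000  (8)
  ----
  0001  (1)

1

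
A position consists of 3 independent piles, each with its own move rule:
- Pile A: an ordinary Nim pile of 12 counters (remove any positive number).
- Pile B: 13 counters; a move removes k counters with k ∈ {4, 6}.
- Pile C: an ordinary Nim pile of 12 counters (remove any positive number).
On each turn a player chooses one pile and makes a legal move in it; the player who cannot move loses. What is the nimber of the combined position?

Pile A is a plain Nim pile of size 12, so its Grundy value is 12.
For pile B, compute g(0), g(1), … with moves {4, 6}:
k:     0  1  2  3  4  5  6  7  8  9 10 11 12 13
g(k):  0  0  0  0  1  1  1  1  2  2  0  0  0  0
So g(13) = 0.
Pile C is a plain Nim pile of size 12, so its Grundy value is 12.
The value of a disjunctive sum is the nim-sum of the parts.
Combined value = 12 XOR 0 XOR 12 = 0.

0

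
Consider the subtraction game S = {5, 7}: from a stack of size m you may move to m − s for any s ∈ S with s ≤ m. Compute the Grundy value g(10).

Compute g(0), g(1), … for moves {5, 7}:
k:     0  1  2  3  4  5  6  7  8  9 10
g(k):  0  0  0  0  0  1  1  1  1  1  2
So g(10) = 2.

2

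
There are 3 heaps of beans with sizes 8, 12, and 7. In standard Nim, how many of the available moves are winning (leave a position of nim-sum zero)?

In binary:
  1000  (8)
  1100  (12)
  0111  (7)
  ----
  0011  (3)
The overall nim-sum is X = 3. A heap of size p has a winning move iff p XOR X < p (reduce it to p XOR X).
  8: 8 XOR 3 = 11 ≥ 8 — no move.
  12: 12 XOR 3 = 15 ≥ 12 — no move.
  7: 7 XOR 3 = 4 < 7 — winning move (to 4).
That gives 1 winning move.

1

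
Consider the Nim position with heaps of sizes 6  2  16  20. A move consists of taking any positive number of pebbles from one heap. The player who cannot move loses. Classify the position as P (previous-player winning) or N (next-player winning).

P-position

Compute the nim-sum pairwise:
6 ⊕ 2 = 4
4 ⊕ 16 = 20
20 ⊕ 20 = 0
The nim-sum is 0, so this is a P-position: the player to move is in a losing position under optimal play.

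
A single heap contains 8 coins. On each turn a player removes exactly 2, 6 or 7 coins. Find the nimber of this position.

2

Compute g(0), g(1), … for moves {2, 6, 7}:
k:     0  1  2  3  4  5  6  7  8
g(k):  0  0  1  1  0  0  1  1  2
So g(8) = 2.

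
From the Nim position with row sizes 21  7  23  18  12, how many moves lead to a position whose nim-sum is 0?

3

Bitwise XOR of the heap sizes:
  10101  (21)
  00111  (7)
  10111  (23)
  10010  (18)
  01100  (12)
  -----
  11011  (27)
The overall nim-sum is X = 27. A row of size p has a winning move iff p XOR X < p (reduce it to p XOR X).
  21: 21 XOR 27 = 14 < 21 — winning move (to 14).
  7: 7 XOR 27 = 28 ≥ 7 — no move.
  23: 23 XOR 27 = 12 < 23 — winning move (to 12).
  18: 18 XOR 27 = 9 < 18 — winning move (to 9).
  12: 12 XOR 27 = 23 ≥ 12 — no move.
That gives 3 winning moves.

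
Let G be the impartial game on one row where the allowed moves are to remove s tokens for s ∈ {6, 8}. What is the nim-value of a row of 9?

1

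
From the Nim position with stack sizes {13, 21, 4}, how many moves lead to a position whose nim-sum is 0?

1

Compute the nim-sum pairwise:
13 ^ 21 = 24
24 ^ 4 = 28
The overall nim-sum is X = 28. A stack of size p has a winning move iff p XOR X < p (reduce it to p XOR X).
  13: 13 XOR 28 = 17 ≥ 13 — no move.
  21: 21 XOR 28 = 9 < 21 — winning move (to 9).
  4: 4 XOR 28 = 24 ≥ 4 — no move.
That gives 1 winning move.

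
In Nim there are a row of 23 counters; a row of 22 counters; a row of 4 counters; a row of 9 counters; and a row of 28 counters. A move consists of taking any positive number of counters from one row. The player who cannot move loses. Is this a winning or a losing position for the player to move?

Bitwise XOR of the heap sizes:
  10111  (23)
  10110  (22)
  00100  (4)
  01001  (9)
  11100  (28)
  -----
  10000  (16)
The nim-sum is 16 ≠ 0, so this is an N-position: the player to move can win.

Winning position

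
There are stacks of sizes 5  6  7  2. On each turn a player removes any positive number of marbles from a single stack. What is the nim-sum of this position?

6

Compute the nim-sum pairwise:
5 XOR 6 = 3
3 XOR 7 = 4
4 XOR 2 = 6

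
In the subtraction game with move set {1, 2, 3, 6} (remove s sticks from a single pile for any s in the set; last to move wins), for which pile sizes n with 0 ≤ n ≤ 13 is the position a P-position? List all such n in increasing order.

0, 4, 8, 12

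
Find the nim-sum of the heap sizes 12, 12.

0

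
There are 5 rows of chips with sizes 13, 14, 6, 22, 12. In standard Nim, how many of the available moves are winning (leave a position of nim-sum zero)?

Compute the nim-sum pairwise:
13 ⊕ 14 = 3
3 ⊕ 6 = 5
5 ⊕ 22 = 19
19 ⊕ 12 = 31
The overall nim-sum is X = 31. A row of size p has a winning move iff p XOR X < p (reduce it to p XOR X).
  13: 13 XOR 31 = 18 ≥ 13 — no move.
  14: 14 XOR 31 = 17 ≥ 14 — no move.
  6: 6 XOR 31 = 25 ≥ 6 — no move.
  22: 22 XOR 31 = 9 < 22 — winning move (to 9).
  12: 12 XOR 31 = 19 ≥ 12 — no move.
That gives 1 winning move.

1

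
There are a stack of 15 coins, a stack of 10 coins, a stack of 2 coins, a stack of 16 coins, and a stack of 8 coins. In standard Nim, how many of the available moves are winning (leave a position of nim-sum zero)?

1

Compute the nim-sum pairwise:
15 ^ 10 = 5
5 ^ 2 = 7
7 ^ 16 = 23
23 ^ 8 = 31
The overall nim-sum is X = 31. A stack of size p has a winning move iff p XOR X < p (reduce it to p XOR X).
  15: 15 XOR 31 = 16 ≥ 15 — no move.
  10: 10 XOR 31 = 21 ≥ 10 — no move.
  2: 2 XOR 31 = 29 ≥ 2 — no move.
  16: 16 XOR 31 = 15 < 16 — winning move (to 15).
  8: 8 XOR 31 = 23 ≥ 8 — no move.
That gives 1 winning move.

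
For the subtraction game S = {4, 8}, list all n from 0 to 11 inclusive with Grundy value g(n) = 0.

0, 1, 2, 3

Grundy values for subtraction set {4, 8}:
k:     0  1  2  3  4  5  6  7  8  9 10 11
g(k):  0  0  0  0  1  1  1  1  2  2  2  2
The P-positions (g = 0) in 0..11 are 0, 1, 2, 3.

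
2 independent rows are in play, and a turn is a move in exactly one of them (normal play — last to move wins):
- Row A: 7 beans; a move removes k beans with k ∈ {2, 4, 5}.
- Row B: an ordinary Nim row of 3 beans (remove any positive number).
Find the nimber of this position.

3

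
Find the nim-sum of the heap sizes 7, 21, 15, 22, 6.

Bitwise XOR of the heap sizes:
  00111  (7)
  10101  (21)
  01111  (15)
  10110  (22)
  00110  (6)
  -----
  01101  (13)

13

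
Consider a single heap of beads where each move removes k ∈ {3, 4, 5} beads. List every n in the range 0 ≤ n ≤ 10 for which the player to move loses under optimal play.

0, 1, 2, 8, 9, 10

Build the Grundy sequence with g(k) = mex{g(k−s) : s ∈ {3, 4, 5}, s ≤ k}:
k:     0  1  2  3  4  5  6  7  8  9 10
g(k):  0  0  0  1  1  1  2  2  0  0  0
The P-positions (g = 0) in 0..10 are 0, 1, 2, 8, 9, 10.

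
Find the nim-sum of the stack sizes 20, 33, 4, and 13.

Write each in binary and XOR column by column:
  010100  (20)
  100001  (33)
  000100  (4)
  001101  (13)
  ------
  111100  (60)

60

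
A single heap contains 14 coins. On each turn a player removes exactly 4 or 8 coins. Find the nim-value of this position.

Build the Grundy sequence with g(k) = mex{g(k−s) : s ∈ {4, 8}, s ≤ k}:
k:     0  1  2  3  4  5  6  7  8  9 10 11 12 13 14
g(k):  0  0  0  0  1  1  1  1  2  2  2  2  0  0  0
So g(14) = 0.

0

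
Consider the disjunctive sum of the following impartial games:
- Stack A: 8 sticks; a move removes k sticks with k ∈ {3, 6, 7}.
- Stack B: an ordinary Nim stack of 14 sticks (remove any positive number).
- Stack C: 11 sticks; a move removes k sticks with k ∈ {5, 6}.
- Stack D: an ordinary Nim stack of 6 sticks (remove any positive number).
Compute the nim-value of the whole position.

10

Grundy values for stack A (subtraction set {3, 6, 7}):
g(0) = mex{} = 0
g(1) = mex{} = 0
g(2) = mex{} = 0
g(3) = mex{0} = 1
g(4) = mex{0} = 1
g(5) = mex{0} = 1
g(6) = mex{0,1} = 2
g(7) = mex{0,1} = 2
g(8) = mex{0,1} = 2
So g(8) = 2.
Stack B is a plain Nim stack of size 14, so its Grundy value is 14.
Grundy values for stack C (subtraction set {5, 6}):
g(0) = mex{} = 0
g(1) = mex{} = 0
g(2) = mex{} = 0
g(3) = mex{} = 0
g(4) = mex{} = 0
g(5) = mex{0} = 1
g(6) = mex{0} = 1
g(7) = mex{0} = 1
g(8) = mex{0} = 1
g(9) = mex{0} = 1
g(10) = mex{0,1} = 2
g(11) = mex{1} = 0
So g(11) = 0.
Stack D is a plain Nim stack of size 6, so its Grundy value is 6.
By the Sprague-Grundy theorem, the Grundy value of a sum of independent games is the XOR of the component values.
Combined value = 2 XOR 14 XOR 0 XOR 6 = 10.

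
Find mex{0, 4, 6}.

1

0 is in the set but 1 is not, so the mex is 1.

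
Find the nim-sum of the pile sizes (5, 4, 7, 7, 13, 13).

1

Nim-sum: 5 ^ 4 ^ 7 ^ 7 ^ 13 ^ 13 = 1.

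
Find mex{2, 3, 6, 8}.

0 is not in the set, so the mex is 0.

0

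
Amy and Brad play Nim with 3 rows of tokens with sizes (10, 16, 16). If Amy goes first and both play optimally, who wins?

Amy wins

Compute the nim-sum pairwise:
10 XOR 16 = 26
26 XOR 16 = 10
The nim-sum is 10 ≠ 0, so this is an N-position: the player to move can win; Amy has a winning move.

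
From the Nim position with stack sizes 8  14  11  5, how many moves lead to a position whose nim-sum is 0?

Nim-sum: 8 ⊕ 14 ⊕ 11 ⊕ 5 = 8.
The overall nim-sum is X = 8. A stack of size p has a winning move iff p XOR X < p (reduce it to p XOR X).
  8: 8 XOR 8 = 0 < 8 — winning move (to 0).
  14: 14 XOR 8 = 6 < 14 — winning move (to 6).
  11: 11 XOR 8 = 3 < 11 — winning move (to 3).
  5: 5 XOR 8 = 13 ≥ 5 — no move.
That gives 3 winning moves.

3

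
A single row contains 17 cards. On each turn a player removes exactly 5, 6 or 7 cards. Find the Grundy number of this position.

Grundy values for subtraction set {5, 6, 7}:
k:     0  1  2  3  4  5  6  7  8  9 10 11 12 13 14 15 16 17
g(k):  0  0  0  0  0  1  1  1  1  1  2  2  0  0  0  0  0  1
So g(17) = 1.

1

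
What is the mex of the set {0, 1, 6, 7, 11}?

2

The values 0, 1 are all present; 2 is the first non-negative integer missing from the set.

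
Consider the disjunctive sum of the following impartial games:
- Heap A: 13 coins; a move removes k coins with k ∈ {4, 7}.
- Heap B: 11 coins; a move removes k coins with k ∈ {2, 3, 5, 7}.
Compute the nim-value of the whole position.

1

For heap A, compute g(0), g(1), … with moves {4, 7}:
g(0) = mex{} = 0
g(1) = mex{} = 0
g(2) = mex{} = 0
g(3) = mex{} = 0
g(4) = mex{0} = 1
g(5) = mex{0} = 1
g(6) = mex{0} = 1
g(7) = mex{0} = 1
g(8) = mex{0,1} = 2
g(9) = mex{0,1} = 2
g(10) = mex{0,1} = 2
g(11) = mex{1} = 0
g(12) = mex{1,2} = 0
g(13) = mex{1,2} = 0
So g(13) = 0.
Build the Grundy sequence for heap B with g(k) = mex{g(k−s) : s ∈ {2, 3, 5, 7}, s ≤ k}:
k:     0  1  2  3  4  5  6  7  8  9 10 11
g(k):  0  0  1  1  2  2  3  3  4  0  0  1
So g(11) = 1.
The value of a disjunctive sum is the nim-sum of the parts.
Combined value = 0 XOR 1 = 1.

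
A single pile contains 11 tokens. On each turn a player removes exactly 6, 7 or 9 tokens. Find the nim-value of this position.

1

Build the Grundy sequence with g(k) = mex{g(k−s) : s ∈ {6, 7, 9}, s ≤ k}:
g(0) = mex{} = 0
g(1) = mex{} = 0
g(2) = mex{} = 0
g(3) = mex{} = 0
g(4) = mex{} = 0
g(5) = mex{} = 0
g(6) = mex{0} = 1
g(7) = mex{0} = 1
g(8) = mex{0} = 1
g(9) = mex{0} = 1
g(10) = mex{0} = 1
g(11) = mex{0} = 1
So g(11) = 1.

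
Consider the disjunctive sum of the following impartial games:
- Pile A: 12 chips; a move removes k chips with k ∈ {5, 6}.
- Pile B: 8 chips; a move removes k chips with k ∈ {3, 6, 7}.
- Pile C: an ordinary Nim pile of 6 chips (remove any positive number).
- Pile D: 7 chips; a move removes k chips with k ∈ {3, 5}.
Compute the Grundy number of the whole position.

6

For pile A, compute g(0), g(1), … with moves {5, 6}:
k:     0  1  2  3  4  5  6  7  8  9 10 11 12
g(k):  0  0  0  0  0  1  1  1  1  1  2  0  0
So g(12) = 0.
Grundy values for pile B (subtraction set {3, 6, 7}):
k:     0  1  2  3  4  5  6  7  8
g(k):  0  0  0  1  1  1  2  2  2
So g(8) = 2.
Pile C is a plain Nim pile of size 6, so its Grundy value is 6.
Build the Grundy sequence for pile D with g(k) = mex{g(k−s) : s ∈ {3, 5}, s ≤ k}:
g(0) = mex{} = 0
g(1) = mex{} = 0
g(2) = mex{} = 0
g(3) = mex{0} = 1
g(4) = mex{0} = 1
g(5) = mex{0} = 1
g(6) = mex{0,1} = 2
g(7) = mex{0,1} = 2
So g(7) = 2.
The value of a disjunctive sum is the nim-sum of the parts.
Combined value = 0 ⊕ 2 ⊕ 6 ⊕ 2 = 6.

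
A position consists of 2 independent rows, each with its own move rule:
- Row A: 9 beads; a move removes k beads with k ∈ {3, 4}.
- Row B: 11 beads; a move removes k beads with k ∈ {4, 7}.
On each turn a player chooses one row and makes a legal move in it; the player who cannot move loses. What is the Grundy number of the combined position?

0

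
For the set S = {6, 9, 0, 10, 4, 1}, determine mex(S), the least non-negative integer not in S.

The values 0, 1 are all present; 2 is the first non-negative integer missing from the set.

2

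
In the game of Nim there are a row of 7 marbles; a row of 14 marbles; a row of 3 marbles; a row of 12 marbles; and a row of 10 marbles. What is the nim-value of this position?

12

In binary:
  0111  (7)
  1110  (14)
  0011  (3)
  1100  (12)
  1010  (10)
  ----
  1100  (12)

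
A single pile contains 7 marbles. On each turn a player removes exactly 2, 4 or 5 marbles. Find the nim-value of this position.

0

Build the Grundy sequence with g(k) = mex{g(k−s) : s ∈ {2, 4, 5}, s ≤ k}:
k:     0  1  2  3  4  5  6  7
g(k):  0  0  1  1  2  2  3  0
So g(7) = 0.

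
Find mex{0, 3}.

0 is in the set but 1 is not, so the mex is 1.

1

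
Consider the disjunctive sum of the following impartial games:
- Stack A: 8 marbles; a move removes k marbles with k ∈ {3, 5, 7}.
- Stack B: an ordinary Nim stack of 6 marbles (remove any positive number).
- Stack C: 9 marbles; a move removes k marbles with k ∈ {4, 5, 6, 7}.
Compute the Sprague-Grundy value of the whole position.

6

Build the Grundy sequence for stack A with g(k) = mex{g(k−s) : s ∈ {3, 5, 7}, s ≤ k}:
g(0) = mex{} = 0
g(1) = mex{} = 0
g(2) = mex{} = 0
g(3) = mex{0} = 1
g(4) = mex{0} = 1
g(5) = mex{0} = 1
g(6) = mex{0,1} = 2
g(7) = mex{0,1} = 2
g(8) = mex{0,1} = 2
So g(8) = 2.
Stack B is a plain Nim stack of size 6, so its Grundy value is 6.
For stack C, compute g(0), g(1), … with moves {4, 5, 6, 7}:
k:     0  1  2  3  4  5  6  7  8  9
g(k):  0  0  0  0  1  1  1  1  2  2
So g(9) = 2.
The value of a disjunctive sum is the nim-sum of the parts.
Combined value = 2 XOR 6 XOR 2 = 6.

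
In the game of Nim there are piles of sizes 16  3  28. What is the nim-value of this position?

In binary:
  10000  (16)
  00011  (3)
  11100  (28)
  -----
  01111  (15)

15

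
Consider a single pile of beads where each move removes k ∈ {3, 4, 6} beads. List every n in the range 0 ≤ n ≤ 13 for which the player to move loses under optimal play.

0, 1, 2, 9, 10, 11

Grundy values for subtraction set {3, 4, 6}:
k:     0  1  2  3  4  5  6  7  8  9 10 11 12 13
g(k):  0  0  0  1  1  1  2  2  2  0  0  0  1  1
The P-positions (g = 0) in 0..13 are 0, 1, 2, 9, 10, 11.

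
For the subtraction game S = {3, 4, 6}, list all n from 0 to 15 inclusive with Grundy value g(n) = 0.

0, 1, 2, 9, 10, 11

Build the Grundy sequence with g(k) = mex{g(k−s) : s ∈ {3, 4, 6}, s ≤ k}:
k:     0  1  2  3  4  5  6  7  8  9 10 11 12 13 14 15
g(k):  0  0  0  1  1  1  2  2  2  0  0  0  1  1  1  2
The P-positions (g = 0) in 0..15 are 0, 1, 2, 9, 10, 11.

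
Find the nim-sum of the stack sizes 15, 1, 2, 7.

Compute the nim-sum pairwise:
15 ^ 1 = 14
14 ^ 2 = 12
12 ^ 7 = 11

11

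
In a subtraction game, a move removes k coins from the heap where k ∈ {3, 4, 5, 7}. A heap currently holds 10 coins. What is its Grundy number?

Grundy values for subtraction set {3, 4, 5, 7}:
g(0) = mex{} = 0
g(1) = mex{} = 0
g(2) = mex{} = 0
g(3) = mex{0} = 1
g(4) = mex{0} = 1
g(5) = mex{0} = 1
g(6) = mex{0,1} = 2
g(7) = mex{0,1} = 2
g(8) = mex{0,1} = 2
g(9) = mex{0,1,2} = 3
g(10) = mex{1,2} = 0
So g(10) = 0.

0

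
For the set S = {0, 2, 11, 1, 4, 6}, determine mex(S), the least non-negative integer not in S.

The values 0, 1, 2 are all present; 3 is the first non-negative integer missing from the set.

3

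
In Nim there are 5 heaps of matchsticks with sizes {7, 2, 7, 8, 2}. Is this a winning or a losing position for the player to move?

Nim-sum: 7 ^ 2 ^ 7 ^ 8 ^ 2 = 8.
The nim-sum is 8 ≠ 0, so this is an N-position: the player to move can win.

Winning position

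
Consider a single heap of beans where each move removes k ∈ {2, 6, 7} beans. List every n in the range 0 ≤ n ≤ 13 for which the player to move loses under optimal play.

0, 1, 4, 5, 9, 13

Grundy values for subtraction set {2, 6, 7}:
k:     0  1  2  3  4  5  6  7  8  9 10 11 12 13
g(k):  0  0  1  1  0  0  1  1  2  0  3  1  2  0
The P-positions (g = 0) in 0..13 are 0, 1, 4, 5, 9, 13.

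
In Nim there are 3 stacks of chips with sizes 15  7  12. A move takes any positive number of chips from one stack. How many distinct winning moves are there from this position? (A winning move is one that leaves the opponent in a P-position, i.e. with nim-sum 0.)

3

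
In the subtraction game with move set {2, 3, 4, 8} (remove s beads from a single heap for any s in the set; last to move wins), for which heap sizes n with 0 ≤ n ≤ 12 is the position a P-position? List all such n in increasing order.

0, 1, 6, 7, 12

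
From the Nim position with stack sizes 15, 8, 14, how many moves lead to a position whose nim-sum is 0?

3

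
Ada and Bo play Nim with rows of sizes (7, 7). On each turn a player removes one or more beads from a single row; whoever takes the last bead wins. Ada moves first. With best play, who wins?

Write each in binary and XOR column by column:
  111  (7)
  111  (7)
  ---
  000  (0)
The nim-sum is 0, so this is a P-position: the player to move is in a losing position under optimal play; Ada is about to move from it and so loses — Bo wins.

Bo wins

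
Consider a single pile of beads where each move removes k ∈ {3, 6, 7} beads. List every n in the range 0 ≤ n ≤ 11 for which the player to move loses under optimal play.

0, 1, 2, 10, 11

Compute g(0), g(1), … for moves {3, 6, 7}:
k:     0  1  2  3  4  5  6  7  8  9 10 11
g(k):  0  0  0  1  1  1  2  2  2  3  0  0
The P-positions (g = 0) in 0..11 are 0, 1, 2, 10, 11.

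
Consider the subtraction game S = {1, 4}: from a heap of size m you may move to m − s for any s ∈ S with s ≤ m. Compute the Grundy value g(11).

1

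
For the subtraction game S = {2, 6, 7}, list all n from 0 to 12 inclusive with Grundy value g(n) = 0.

0, 1, 4, 5, 9

Build the Grundy sequence with g(k) = mex{g(k−s) : s ∈ {2, 6, 7}, s ≤ k}:
g(0) = mex{} = 0
g(1) = mex{} = 0
g(2) = mex{0} = 1
g(3) = mex{0} = 1
g(4) = mex{1} = 0
g(5) = mex{1} = 0
g(6) = mex{0} = 1
g(7) = mex{0} = 1
g(8) = mex{0,1} = 2
g(9) = mex{1} = 0
g(10) = mex{0,1,2} = 3
g(11) = mex{0} = 1
g(12) = mex{0,1,3} = 2
The P-positions (g = 0) in 0..12 are 0, 1, 4, 5, 9.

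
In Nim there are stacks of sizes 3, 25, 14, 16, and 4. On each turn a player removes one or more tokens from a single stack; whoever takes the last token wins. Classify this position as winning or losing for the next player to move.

Compute the nim-sum pairwise:
3 XOR 25 = 26
26 XOR 14 = 20
20 XOR 16 = 4
4 XOR 4 = 0
The nim-sum is 0, so this is a P-position: the player to move is in a losing position under optimal play.

Losing position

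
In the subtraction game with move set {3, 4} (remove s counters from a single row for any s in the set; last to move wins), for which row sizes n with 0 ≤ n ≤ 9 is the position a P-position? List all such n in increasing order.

0, 1, 2, 7, 8, 9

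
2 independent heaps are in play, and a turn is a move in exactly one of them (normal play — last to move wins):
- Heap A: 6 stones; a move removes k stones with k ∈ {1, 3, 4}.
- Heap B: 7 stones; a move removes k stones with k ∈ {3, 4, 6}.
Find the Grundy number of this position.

0

For heap A, compute g(0), g(1), … with moves {1, 3, 4}:
g(0) = mex{} = 0
g(1) = mex{0} = 1
g(2) = mex{1} = 0
g(3) = mex{0} = 1
g(4) = mex{0,1} = 2
g(5) = mex{0,1,2} = 3
g(6) = mex{0,1,3} = 2
So g(6) = 2.
Build the Grundy sequence for heap B with g(k) = mex{g(k−s) : s ∈ {3, 4, 6}, s ≤ k}:
g(0) = mex{} = 0
g(1) = mex{} = 0
g(2) = mex{} = 0
g(3) = mex{0} = 1
g(4) = mex{0} = 1
g(5) = mex{0} = 1
g(6) = mex{0,1} = 2
g(7) = mex{0,1} = 2
So g(7) = 2.
The value of a disjunctive sum is the nim-sum of the parts.
Combined value = 2 XOR 2 = 0.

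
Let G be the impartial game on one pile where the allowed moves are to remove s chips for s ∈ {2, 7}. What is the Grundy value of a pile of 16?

1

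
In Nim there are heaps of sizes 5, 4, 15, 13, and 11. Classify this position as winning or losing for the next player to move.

Compute the nim-sum pairwise:
5 ^ 4 = 1
1 ^ 15 = 14
14 ^ 13 = 3
3 ^ 11 = 8
The nim-sum is 8 ≠ 0, so this is an N-position: the player to move can win.

Winning position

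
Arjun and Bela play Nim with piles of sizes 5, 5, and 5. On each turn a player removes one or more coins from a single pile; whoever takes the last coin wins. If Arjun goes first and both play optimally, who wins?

Arjun wins

Nim-sum: 5 ^ 5 ^ 5 = 5.
The nim-sum is 5 ≠ 0, so this is an N-position: the player to move can win; Arjun has a winning move.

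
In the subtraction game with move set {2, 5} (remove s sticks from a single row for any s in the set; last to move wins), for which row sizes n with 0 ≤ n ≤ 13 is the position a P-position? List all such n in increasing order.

0, 1, 4, 7, 8, 11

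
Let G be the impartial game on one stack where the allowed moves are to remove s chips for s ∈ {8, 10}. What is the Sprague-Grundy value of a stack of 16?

Grundy values for subtraction set {8, 10}:
k:     0  1  2  3  4  5  6  7  8  9 10 11 12 13 14 15 16
g(k):  0  0  0  0  0  0  0  0  1  1  1  1  1  1  1  1  2
So g(16) = 2.

2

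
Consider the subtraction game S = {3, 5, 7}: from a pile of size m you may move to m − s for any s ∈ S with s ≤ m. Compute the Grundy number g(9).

3

Compute g(0), g(1), … for moves {3, 5, 7}:
k:     0  1  2  3  4  5  6  7  8  9
g(k):  0  0  0  1  1  1  2  2  2  3
So g(9) = 3.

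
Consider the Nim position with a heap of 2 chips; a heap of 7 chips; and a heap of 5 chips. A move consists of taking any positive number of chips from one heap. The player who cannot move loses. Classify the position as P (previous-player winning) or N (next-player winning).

P-position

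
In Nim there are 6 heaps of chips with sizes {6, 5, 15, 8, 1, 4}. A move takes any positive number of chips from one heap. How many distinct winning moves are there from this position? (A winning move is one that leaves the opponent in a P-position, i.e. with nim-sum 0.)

Compute the nim-sum pairwise:
6 ⊕ 5 = 3
3 ⊕ 15 = 12
12 ⊕ 8 = 4
4 ⊕ 1 = 5
5 ⊕ 4 = 1
The overall nim-sum is X = 1. A heap of size p has a winning move iff p XOR X < p (reduce it to p XOR X).
  6: 6 XOR 1 = 7 ≥ 6 — no move.
  5: 5 XOR 1 = 4 < 5 — winning move (to 4).
  15: 15 XOR 1 = 14 < 15 — winning move (to 14).
  8: 8 XOR 1 = 9 ≥ 8 — no move.
  1: 1 XOR 1 = 0 < 1 — winning move (to 0).
  4: 4 XOR 1 = 5 ≥ 4 — no move.
That gives 3 winning moves.

3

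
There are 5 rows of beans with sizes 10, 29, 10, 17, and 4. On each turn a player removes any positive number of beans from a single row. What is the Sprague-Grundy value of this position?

8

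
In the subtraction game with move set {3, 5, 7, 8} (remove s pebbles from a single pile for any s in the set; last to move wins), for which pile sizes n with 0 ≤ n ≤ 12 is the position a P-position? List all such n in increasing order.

0, 1, 2, 11, 12

Build the Grundy sequence with g(k) = mex{g(k−s) : s ∈ {3, 5, 7, 8}, s ≤ k}:
g(0) = mex{} = 0
g(1) = mex{} = 0
g(2) = mex{} = 0
g(3) = mex{0} = 1
g(4) = mex{0} = 1
g(5) = mex{0} = 1
g(6) = mex{0,1} = 2
g(7) = mex{0,1} = 2
g(8) = mex{0,1} = 2
g(9) = mex{0,1,2} = 3
g(10) = mex{0,1,2} = 3
g(11) = mex{1,2} = 0
g(12) = mex{1,2,3} = 0
The P-positions (g = 0) in 0..12 are 0, 1, 2, 11, 12.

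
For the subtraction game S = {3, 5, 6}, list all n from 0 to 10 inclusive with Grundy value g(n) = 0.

0, 1, 2, 9, 10

Compute g(0), g(1), … for moves {3, 5, 6}:
g(0) = mex{} = 0
g(1) = mex{} = 0
g(2) = mex{} = 0
g(3) = mex{0} = 1
g(4) = mex{0} = 1
g(5) = mex{0} = 1
g(6) = mex{0,1} = 2
g(7) = mex{0,1} = 2
g(8) = mex{0,1} = 2
g(9) = mex{1,2} = 0
g(10) = mex{1,2} = 0
The P-positions (g = 0) in 0..10 are 0, 1, 2, 9, 10.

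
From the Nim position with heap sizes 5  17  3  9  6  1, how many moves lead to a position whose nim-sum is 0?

In binary:
  00101  (5)
  10001  (17)
  00011  (3)
  01001  (9)
  00110  (6)
  00001  (1)
  -----
  11001  (25)
The overall nim-sum is X = 25. A heap of size p has a winning move iff p XOR X < p (reduce it to p XOR X).
  5: 5 XOR 25 = 28 ≥ 5 — no move.
  17: 17 XOR 25 = 8 < 17 — winning move (to 8).
  3: 3 XOR 25 = 26 ≥ 3 — no move.
  9: 9 XOR 25 = 16 ≥ 9 — no move.
  6: 6 XOR 25 = 31 ≥ 6 — no move.
  1: 1 XOR 25 = 24 ≥ 1 — no move.
That gives 1 winning move.

1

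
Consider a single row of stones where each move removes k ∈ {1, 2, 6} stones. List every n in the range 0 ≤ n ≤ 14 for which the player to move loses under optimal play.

Grundy values for subtraction set {1, 2, 6}:
g(0) = mex{} = 0
g(1) = mex{0} = 1
g(2) = mex{0,1} = 2
g(3) = mex{1,2} = 0
g(4) = mex{0,2} = 1
g(5) = mex{0,1} = 2
g(6) = mex{0,1,2} = 3
g(7) = mex{1,2,3} = 0
g(8) = mex{0,2,3} = 1
g(9) = mex{0,1} = 2
g(10) = mex{1,2} = 0
g(11) = mex{0,2} = 1
g(12) = mex{0,1,3} = 2
g(13) = mex{0,1,2} = 3
g(14) = mex{1,2,3} = 0
The P-positions (g = 0) in 0..14 are 0, 3, 7, 10, 14.

0, 3, 7, 10, 14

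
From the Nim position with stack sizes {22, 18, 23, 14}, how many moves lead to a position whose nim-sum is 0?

Compute the nim-sum pairwise:
22 ⊕ 18 = 4
4 ⊕ 23 = 19
19 ⊕ 14 = 29
The overall nim-sum is X = 29. A stack of size p has a winning move iff p XOR X < p (reduce it to p XOR X).
  22: 22 XOR 29 = 11 < 22 — winning move (to 11).
  18: 18 XOR 29 = 15 < 18 — winning move (to 15).
  23: 23 XOR 29 = 10 < 23 — winning move (to 10).
  14: 14 XOR 29 = 19 ≥ 14 — no move.
That gives 3 winning moves.

3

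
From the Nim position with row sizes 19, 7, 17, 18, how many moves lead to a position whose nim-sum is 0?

3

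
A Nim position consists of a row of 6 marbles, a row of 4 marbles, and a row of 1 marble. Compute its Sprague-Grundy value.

Write each in binary and XOR column by column:
  110  (6)
  100  (4)
  001  (1)
  ---
  011  (3)

3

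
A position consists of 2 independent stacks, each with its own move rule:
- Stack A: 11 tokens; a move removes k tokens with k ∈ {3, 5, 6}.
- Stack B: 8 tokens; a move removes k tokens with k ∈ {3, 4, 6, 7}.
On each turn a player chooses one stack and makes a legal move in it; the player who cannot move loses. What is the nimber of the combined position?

2

For stack A, compute g(0), g(1), … with moves {3, 5, 6}:
g(0) = mex{} = 0
g(1) = mex{} = 0
g(2) = mex{} = 0
g(3) = mex{0} = 1
g(4) = mex{0} = 1
g(5) = mex{0} = 1
g(6) = mex{0,1} = 2
g(7) = mex{0,1} = 2
g(8) = mex{0,1} = 2
g(9) = mex{1,2} = 0
g(10) = mex{1,2} = 0
g(11) = mex{1,2} = 0
So g(11) = 0.
Build the Grundy sequence for stack B with g(k) = mex{g(k−s) : s ∈ {3, 4, 6, 7}, s ≤ k}:
k:     0  1  2  3  4  5  6  7  8
g(k):  0  0  0  1  1  1  2  2  2
So g(8) = 2.
The value of a disjunctive sum is the nim-sum of the parts.
Combined value = 0 ⊕ 2 = 2.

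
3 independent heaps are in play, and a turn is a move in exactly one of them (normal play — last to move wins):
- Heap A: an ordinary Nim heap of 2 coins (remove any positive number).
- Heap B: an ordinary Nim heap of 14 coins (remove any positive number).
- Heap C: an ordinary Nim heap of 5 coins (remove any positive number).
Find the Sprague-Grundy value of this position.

Heap A is a plain Nim heap of size 2, so its Grundy value is 2.
Heap B is a plain Nim heap of size 14, so its Grundy value is 14.
Heap C is a plain Nim heap of size 5, so its Grundy value is 5.
By the Sprague-Grundy theorem, the Grundy value of a sum of independent games is the XOR of the component values.
Combined value = 2 XOR 14 XOR 5 = 9.

9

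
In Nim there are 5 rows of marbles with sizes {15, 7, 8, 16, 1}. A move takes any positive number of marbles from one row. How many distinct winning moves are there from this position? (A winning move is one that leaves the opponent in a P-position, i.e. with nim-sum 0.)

1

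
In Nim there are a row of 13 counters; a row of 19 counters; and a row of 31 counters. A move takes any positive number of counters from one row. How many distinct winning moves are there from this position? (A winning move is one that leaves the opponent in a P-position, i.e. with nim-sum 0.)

3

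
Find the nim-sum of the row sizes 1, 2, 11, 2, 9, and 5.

6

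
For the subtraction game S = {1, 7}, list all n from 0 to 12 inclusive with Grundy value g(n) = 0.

Grundy values for subtraction set {1, 7}:
k:     0  1  2  3  4  5  6  7  8  9 10 11 12
g(k):  0  1  0  1  0  1  0  1  0  1  0  1  0
The P-positions (g = 0) in 0..12 are 0, 2, 4, 6, 8, 10, 12.

0, 2, 4, 6, 8, 10, 12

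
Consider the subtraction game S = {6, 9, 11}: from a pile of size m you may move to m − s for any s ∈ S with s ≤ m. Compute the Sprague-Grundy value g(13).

Build the Grundy sequence with g(k) = mex{g(k−s) : s ∈ {6, 9, 11}, s ≤ k}:
k:     0  1  2  3  4  5  6  7  8  9 10 11 12 13
g(k):  0  0  0  0  0  0  1  1  1  1  1  1  2  2
So g(13) = 2.

2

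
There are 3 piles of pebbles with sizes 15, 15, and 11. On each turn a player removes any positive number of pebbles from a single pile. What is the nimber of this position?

Nim-sum: 15 ⊕ 15 ⊕ 11 = 11.

11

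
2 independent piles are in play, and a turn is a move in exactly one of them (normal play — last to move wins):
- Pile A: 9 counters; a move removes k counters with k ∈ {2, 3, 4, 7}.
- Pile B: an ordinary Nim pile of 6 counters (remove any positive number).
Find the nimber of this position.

2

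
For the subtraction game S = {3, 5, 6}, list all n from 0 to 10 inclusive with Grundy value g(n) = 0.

0, 1, 2, 9, 10

Compute g(0), g(1), … for moves {3, 5, 6}:
g(0) = mex{} = 0
g(1) = mex{} = 0
g(2) = mex{} = 0
g(3) = mex{0} = 1
g(4) = mex{0} = 1
g(5) = mex{0} = 1
g(6) = mex{0,1} = 2
g(7) = mex{0,1} = 2
g(8) = mex{0,1} = 2
g(9) = mex{1,2} = 0
g(10) = mex{1,2} = 0
The P-positions (g = 0) in 0..10 are 0, 1, 2, 9, 10.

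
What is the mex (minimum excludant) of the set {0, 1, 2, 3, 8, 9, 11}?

4

The values 0, 1, 2, 3 are all present; 4 is the first non-negative integer missing from the set.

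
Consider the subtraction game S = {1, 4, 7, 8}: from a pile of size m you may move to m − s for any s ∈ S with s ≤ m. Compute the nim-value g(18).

Grundy values for subtraction set {1, 4, 7, 8}:
k:     0  1  2  3  4  5  6  7  8  9 10 11 12 13 14 15 16 17 18
g(k):  0  1  0  1  2  0  1  2  3  2  3  0  1  3  0  1  0  1  2
So g(18) = 2.

2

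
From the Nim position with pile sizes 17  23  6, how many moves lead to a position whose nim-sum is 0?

0

Compute the nim-sum pairwise:
17 ⊕ 23 = 6
6 ⊕ 6 = 0
The nim-sum is already 0, so every move leaves a nonzero nim-sum — there are no winning moves.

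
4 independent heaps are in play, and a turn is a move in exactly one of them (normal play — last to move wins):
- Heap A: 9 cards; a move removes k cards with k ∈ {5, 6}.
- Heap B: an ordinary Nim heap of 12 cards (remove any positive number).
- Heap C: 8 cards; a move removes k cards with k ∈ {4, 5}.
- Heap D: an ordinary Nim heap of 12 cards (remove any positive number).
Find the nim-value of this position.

3

Grundy values for heap A (subtraction set {5, 6}):
g(0) = mex{} = 0
g(1) = mex{} = 0
g(2) = mex{} = 0
g(3) = mex{} = 0
g(4) = mex{} = 0
g(5) = mex{0} = 1
g(6) = mex{0} = 1
g(7) = mex{0} = 1
g(8) = mex{0} = 1
g(9) = mex{0} = 1
So g(9) = 1.
Heap B is a plain Nim heap of size 12, so its Grundy value is 12.
Build the Grundy sequence for heap C with g(k) = mex{g(k−s) : s ∈ {4, 5}, s ≤ k}:
g(0) = mex{} = 0
g(1) = mex{} = 0
g(2) = mex{} = 0
g(3) = mex{} = 0
g(4) = mex{0} = 1
g(5) = mex{0} = 1
g(6) = mex{0} = 1
g(7) = mex{0} = 1
g(8) = mex{0,1} = 2
So g(8) = 2.
Heap D is a plain Nim heap of size 12, so its Grundy value is 12.
The value of a disjunctive sum is the nim-sum of the parts.
Combined value = 1 XOR 12 XOR 2 XOR 12 = 3.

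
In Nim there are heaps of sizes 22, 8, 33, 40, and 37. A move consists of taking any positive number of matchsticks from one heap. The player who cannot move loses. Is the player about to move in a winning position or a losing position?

Winning position

In binary:
  010110  (22)
  001000  (8)
  100001  (33)
  101000  (40)
  100101  (37)
  ------
  110010  (50)
The nim-sum is 50 ≠ 0, so this is an N-position: the player to move can win.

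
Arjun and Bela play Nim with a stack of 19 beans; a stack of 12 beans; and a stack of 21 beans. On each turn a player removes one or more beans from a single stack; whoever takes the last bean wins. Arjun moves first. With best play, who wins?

Arjun wins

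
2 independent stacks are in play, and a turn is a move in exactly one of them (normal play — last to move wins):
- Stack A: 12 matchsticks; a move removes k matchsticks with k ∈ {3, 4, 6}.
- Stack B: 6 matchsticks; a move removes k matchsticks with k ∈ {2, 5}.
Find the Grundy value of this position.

Build the Grundy sequence for stack A with g(k) = mex{g(k−s) : s ∈ {3, 4, 6}, s ≤ k}:
k:     0  1  2  3  4  5  6  7  8  9 10 11 12
g(k):  0  0  0  1  1  1  2  2  2  0  0  0  1
So g(12) = 1.
For stack B, compute g(0), g(1), … with moves {2, 5}:
k:     0  1  2  3  4  5  6
g(k):  0  0  1  1  0  2  1
So g(6) = 1.
By the Sprague-Grundy theorem, the Grundy value of a sum of independent games is the XOR of the component values.
Combined value = 1 ⊕ 1 = 0.

0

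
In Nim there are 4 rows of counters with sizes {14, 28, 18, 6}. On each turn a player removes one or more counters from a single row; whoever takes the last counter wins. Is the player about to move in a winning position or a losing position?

Winning position

Compute the nim-sum pairwise:
14 ⊕ 28 = 18
18 ⊕ 18 = 0
0 ⊕ 6 = 6
The nim-sum is 6 ≠ 0, so this is an N-position: the player to move can win.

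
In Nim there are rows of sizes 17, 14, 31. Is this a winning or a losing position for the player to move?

Nim-sum: 17 ⊕ 14 ⊕ 31 = 0.
The nim-sum is 0, so this is a P-position: the player to move is in a losing position under optimal play.

Losing position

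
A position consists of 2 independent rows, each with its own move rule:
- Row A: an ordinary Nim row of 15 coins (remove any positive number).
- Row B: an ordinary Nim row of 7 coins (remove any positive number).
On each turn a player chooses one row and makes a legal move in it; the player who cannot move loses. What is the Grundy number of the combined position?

Row A is a plain Nim row of size 15, so its Grundy value is 15.
Row B is a plain Nim row of size 7, so its Grundy value is 7.
The value of a disjunctive sum is the nim-sum of the parts.
Combined value = 15 ⊕ 7 = 8.

8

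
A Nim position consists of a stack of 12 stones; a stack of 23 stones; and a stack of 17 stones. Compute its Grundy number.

Nim-sum: 12 XOR 23 XOR 17 = 10.

10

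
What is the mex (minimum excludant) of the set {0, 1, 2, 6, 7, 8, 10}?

3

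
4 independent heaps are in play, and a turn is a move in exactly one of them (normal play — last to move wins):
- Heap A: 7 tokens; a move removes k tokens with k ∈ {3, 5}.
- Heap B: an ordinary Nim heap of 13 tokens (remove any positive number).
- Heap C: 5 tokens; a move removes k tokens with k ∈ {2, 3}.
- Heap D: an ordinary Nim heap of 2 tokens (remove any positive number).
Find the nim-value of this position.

Build the Grundy sequence for heap A with g(k) = mex{g(k−s) : s ∈ {3, 5}, s ≤ k}:
g(0) = mex{} = 0
g(1) = mex{} = 0
g(2) = mex{} = 0
g(3) = mex{0} = 1
g(4) = mex{0} = 1
g(5) = mex{0} = 1
g(6) = mex{0,1} = 2
g(7) = mex{0,1} = 2
So g(7) = 2.
Heap B is a plain Nim heap of size 13, so its Grundy value is 13.
Grundy values for heap C (subtraction set {2, 3}):
k:     0  1  2  3  4  5
g(k):  0  0  1  1  2  0
So g(5) = 0.
Heap D is a plain Nim heap of size 2, so its Grundy value is 2.
The value of a disjunctive sum is the nim-sum of the parts.
Combined value = 2 XOR 13 XOR 0 XOR 2 = 13.

13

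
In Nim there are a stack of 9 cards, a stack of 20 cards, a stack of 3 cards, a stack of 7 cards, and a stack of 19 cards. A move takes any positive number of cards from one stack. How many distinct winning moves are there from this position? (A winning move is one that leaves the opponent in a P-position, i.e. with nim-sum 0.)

1

Compute the nim-sum pairwise:
9 ^ 20 = 29
29 ^ 3 = 30
30 ^ 7 = 25
25 ^ 19 = 10
The overall nim-sum is X = 10. A stack of size p has a winning move iff p XOR X < p (reduce it to p XOR X).
  9: 9 XOR 10 = 3 < 9 — winning move (to 3).
  20: 20 XOR 10 = 30 ≥ 20 — no move.
  3: 3 XOR 10 = 9 ≥ 3 — no move.
  7: 7 XOR 10 = 13 ≥ 7 — no move.
  19: 19 XOR 10 = 25 ≥ 19 — no move.
That gives 1 winning move.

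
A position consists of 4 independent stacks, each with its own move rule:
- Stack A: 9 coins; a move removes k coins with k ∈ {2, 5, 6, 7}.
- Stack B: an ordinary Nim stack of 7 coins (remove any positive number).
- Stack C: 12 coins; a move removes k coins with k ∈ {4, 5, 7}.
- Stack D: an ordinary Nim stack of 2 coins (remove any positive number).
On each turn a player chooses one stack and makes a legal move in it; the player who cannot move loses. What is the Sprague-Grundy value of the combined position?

For stack A, compute g(0), g(1), … with moves {2, 5, 6, 7}:
g(0) = mex{} = 0
g(1) = mex{} = 0
g(2) = mex{0} = 1
g(3) = mex{0} = 1
g(4) = mex{1} = 0
g(5) = mex{0,1} = 2
g(6) = mex{0} = 1
g(7) = mex{0,1,2} = 3
g(8) = mex{0,1} = 2
g(9) = mex{0,1,3} = 2
So g(9) = 2.
Stack B is a plain Nim stack of size 7, so its Grundy value is 7.
Grundy values for stack C (subtraction set {4, 5, 7}):
k:     0  1  2  3  4  5  6  7  8  9 10 11 12
g(k):  0  0  0  0  1  1  1  1  2  2  2  0  0
So g(12) = 0.
Stack D is a plain Nim stack of size 2, so its Grundy value is 2.
The value of a disjunctive sum is the nim-sum of the parts.
Combined value = 2 ⊕ 7 ⊕ 0 ⊕ 2 = 7.

7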